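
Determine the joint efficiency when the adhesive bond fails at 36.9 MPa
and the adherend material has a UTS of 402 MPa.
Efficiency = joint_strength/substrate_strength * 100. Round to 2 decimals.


Joint efficiency = 36.9 / 402 * 100
= 9.18%

9.18


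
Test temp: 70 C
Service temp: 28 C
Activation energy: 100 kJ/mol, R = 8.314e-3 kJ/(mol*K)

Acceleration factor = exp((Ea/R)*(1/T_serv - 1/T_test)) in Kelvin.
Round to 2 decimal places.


AF = exp((100/0.008314)*(1/301.15 - 1/343.15))
= 132.75

132.75


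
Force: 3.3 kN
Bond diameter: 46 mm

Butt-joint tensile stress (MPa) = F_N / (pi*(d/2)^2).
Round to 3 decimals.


F_N = 3.3 * 1000 = 3300.0 N
A = pi*(23.0)^2 = 1661.9025 mm^2
stress = 3300.0 / 1661.9025 = 1.986 MPa

1.986


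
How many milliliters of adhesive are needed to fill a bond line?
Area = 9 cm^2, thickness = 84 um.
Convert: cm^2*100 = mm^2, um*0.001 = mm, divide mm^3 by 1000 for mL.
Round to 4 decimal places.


= (9 * 100) * (84 * 0.001) / 1000
= 0.0756 mL

0.0756


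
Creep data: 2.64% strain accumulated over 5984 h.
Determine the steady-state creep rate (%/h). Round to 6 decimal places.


Rate = 2.64 / 5984 = 0.000441 %/h

0.000441


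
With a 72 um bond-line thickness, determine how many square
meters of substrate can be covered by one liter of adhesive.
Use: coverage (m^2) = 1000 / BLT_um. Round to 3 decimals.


Coverage = 1000 / 72 = 13.889 m^2

13.889


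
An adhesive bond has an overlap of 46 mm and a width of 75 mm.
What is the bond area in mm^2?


Bond area = overlap * width
= 46 * 75
= 3450 mm^2

3450


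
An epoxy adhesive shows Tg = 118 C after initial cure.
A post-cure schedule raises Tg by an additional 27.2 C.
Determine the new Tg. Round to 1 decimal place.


New Tg = 118 + 27.2
= 145.2 C

145.2


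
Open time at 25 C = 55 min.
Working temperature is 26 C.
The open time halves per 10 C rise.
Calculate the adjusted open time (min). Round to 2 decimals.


factor = 2^((26 - 25) / 10) = 1.0718
ot = 55 / 1.0718 = 51.32 min

51.32


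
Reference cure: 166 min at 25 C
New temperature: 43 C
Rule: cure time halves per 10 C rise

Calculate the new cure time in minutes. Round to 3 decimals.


factor = 2^((43-25)/10) = 3.4822
t_new = 166 / 3.4822 = 47.671 min

47.671


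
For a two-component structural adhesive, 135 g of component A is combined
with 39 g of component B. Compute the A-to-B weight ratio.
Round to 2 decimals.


Weight ratio A:B = 135 / 39
= 3.46

3.46


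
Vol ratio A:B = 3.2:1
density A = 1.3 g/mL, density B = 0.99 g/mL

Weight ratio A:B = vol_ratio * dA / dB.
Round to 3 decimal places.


Weight ratio = 3.2 * 1.3 / 0.99
= 4.202

4.202


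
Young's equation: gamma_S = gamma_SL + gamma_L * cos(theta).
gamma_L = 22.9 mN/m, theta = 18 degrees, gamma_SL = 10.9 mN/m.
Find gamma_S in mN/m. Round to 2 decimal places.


cos(18 deg) = 0.951057
gamma_S = 10.9 + 22.9 * 0.951057
= 32.68 mN/m

32.68


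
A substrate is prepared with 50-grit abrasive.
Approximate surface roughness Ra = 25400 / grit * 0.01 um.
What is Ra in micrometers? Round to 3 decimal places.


Ra = 25400 / 50 * 0.01 = 5.080 um

5.080


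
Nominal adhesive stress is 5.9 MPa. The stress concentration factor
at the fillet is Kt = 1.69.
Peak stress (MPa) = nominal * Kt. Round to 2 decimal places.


Peak = 5.9 * 1.69 = 9.97 MPa

9.97


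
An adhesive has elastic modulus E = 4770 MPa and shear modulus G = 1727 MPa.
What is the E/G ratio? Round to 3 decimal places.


E/G = 4770 / 1727 = 2.762

2.762


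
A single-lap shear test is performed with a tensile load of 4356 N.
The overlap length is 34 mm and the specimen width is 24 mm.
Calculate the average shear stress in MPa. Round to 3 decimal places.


Shear stress = F / (overlap * width)
= 4356 / (34 * 24)
= 4356 / 816
= 5.338 MPa

5.338


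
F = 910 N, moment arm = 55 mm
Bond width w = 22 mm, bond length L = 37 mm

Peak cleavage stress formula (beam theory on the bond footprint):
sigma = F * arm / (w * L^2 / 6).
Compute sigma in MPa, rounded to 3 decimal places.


sigma = (910 * 55) / (22 * 1369 / 6)
= 50050 * 6 / 30118
= 300300 / 30118
= 9.971 MPa

9.971


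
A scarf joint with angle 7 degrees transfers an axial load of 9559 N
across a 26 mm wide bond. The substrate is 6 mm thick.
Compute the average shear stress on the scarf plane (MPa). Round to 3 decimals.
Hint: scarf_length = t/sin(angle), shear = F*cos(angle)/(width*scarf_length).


scarf_length = 6 / sin(7 deg) = 49.2331 mm
cos(7 deg) = 0.992546
shear stress = 9559 * 0.992546 / (26 * 49.2331)
= 7.412 MPa

7.412


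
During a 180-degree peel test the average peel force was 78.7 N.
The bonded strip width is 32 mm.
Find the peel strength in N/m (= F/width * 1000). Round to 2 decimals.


Peel strength = F/width * 1000
= 78.7 / 32 * 1000
= 2459.38 N/m

2459.38


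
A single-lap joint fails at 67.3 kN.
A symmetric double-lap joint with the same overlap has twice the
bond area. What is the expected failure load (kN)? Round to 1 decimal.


Double-lap load = 2 * 67.3 = 134.6 kN

134.6


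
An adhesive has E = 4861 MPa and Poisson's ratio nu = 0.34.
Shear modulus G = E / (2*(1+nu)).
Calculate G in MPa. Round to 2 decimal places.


G = 4861 / (2*(1+0.34))
= 4861 / 2.68
= 1813.81 MPa

1813.81


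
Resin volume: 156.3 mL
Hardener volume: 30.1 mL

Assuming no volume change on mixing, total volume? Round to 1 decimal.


V_total = 156.3 + 30.1 = 186.4 mL

186.4


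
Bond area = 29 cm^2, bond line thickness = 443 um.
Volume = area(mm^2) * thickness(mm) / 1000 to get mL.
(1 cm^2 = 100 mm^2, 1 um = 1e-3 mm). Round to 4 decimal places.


area_mm2 = 29 * 100 = 2900
blt_mm = 443 * 1e-3 = 0.443
vol_mm3 = 2900 * 0.443 = 1284.7
vol_mL = 1284.7 / 1000 = 1.2847 mL

1.2847


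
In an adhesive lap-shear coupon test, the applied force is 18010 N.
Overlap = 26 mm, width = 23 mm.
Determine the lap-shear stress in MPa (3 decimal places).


stress = F / (overlap * width)
= 18010 / (26 * 23)
= 30.117 MPa

30.117


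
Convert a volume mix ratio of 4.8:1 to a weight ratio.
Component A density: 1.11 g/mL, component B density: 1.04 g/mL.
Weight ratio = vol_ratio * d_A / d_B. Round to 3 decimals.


= 4.8 * 1.11 / 1.04 = 5.123

5.123


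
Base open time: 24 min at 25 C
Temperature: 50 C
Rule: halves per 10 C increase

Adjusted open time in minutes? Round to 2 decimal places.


Acceleration = 2^((50-25)/10) = 5.6569
Open time = 24 / 5.6569 = 4.24 min

4.24


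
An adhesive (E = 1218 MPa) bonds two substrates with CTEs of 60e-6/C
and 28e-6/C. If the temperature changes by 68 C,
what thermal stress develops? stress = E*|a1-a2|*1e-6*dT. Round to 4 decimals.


Stress = 1218 * |60 - 28| * 1e-6 * 68
= 2.6504 MPa

2.6504


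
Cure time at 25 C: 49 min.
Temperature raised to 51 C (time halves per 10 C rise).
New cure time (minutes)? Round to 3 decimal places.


Acceleration factor = 2^(26/10) = 6.0629
New time = 49 / 6.0629 = 8.082 min

8.082


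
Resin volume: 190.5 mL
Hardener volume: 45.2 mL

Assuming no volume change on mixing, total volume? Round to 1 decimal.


V_total = 190.5 + 45.2 = 235.7 mL

235.7


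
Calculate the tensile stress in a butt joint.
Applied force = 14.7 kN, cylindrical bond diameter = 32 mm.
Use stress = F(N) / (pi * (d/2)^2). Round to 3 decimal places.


A = pi * 16.0^2 = 804.2477 mm^2
sigma = 14700.0 / 804.2477 = 18.278 MPa

18.278


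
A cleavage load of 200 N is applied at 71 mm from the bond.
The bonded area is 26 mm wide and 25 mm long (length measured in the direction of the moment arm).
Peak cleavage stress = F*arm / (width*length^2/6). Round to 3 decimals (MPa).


Moment = 200 * 71 = 14200 N*mm
Section modulus = 26 * 625 / 6 = 16250 / 6 mm^3
Stress = 14200 / (16250 / 6) = 85200 / 16250
= 5.243 MPa

5.243


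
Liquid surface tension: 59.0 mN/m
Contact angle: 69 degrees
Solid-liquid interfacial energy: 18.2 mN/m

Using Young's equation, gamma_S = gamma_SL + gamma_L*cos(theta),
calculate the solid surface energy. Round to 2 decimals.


gamma_S = 18.2 + 59.0 * cos(69)
= 39.34 mN/m

39.34


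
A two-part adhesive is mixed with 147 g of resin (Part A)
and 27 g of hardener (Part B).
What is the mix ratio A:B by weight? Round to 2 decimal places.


Mix ratio = mass_A / mass_B
= 147 / 27
= 5.44

5.44


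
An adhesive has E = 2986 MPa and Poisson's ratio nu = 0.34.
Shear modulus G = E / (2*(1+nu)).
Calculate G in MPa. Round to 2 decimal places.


G = 2986 / (2*(1+0.34))
= 2986 / 2.68
= 1114.18 MPa

1114.18


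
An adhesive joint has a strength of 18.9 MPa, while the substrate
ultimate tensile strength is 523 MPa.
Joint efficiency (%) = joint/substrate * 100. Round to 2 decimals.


Efficiency = 18.9 / 523 * 100
= 3.61%

3.61


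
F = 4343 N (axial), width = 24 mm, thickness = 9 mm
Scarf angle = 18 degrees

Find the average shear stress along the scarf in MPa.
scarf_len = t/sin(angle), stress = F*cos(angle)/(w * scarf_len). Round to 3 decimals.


scarf_len = 9/sin(18 deg) = 29.1246
cos(18 deg) = 0.951057
stress = 4343*0.951057/(24*29.1246) = 5.909 MPa

5.909


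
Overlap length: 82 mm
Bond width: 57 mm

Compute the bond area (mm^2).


Bond area = 82 * 57 = 4674 mm^2

4674


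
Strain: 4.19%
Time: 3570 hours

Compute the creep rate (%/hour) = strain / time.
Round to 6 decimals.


Creep rate = 4.19 / 3570
= 0.001174 %/h

0.001174


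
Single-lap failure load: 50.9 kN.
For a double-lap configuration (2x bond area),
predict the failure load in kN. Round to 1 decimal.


Failure load = 50.9 * 2 = 101.8 kN

101.8


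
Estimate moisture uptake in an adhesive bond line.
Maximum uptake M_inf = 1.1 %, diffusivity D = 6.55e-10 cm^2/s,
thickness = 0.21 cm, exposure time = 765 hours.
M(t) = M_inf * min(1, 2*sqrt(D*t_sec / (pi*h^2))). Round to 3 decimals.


Convert time: 765 h = 2754000 s
ratio = min(1, 2*sqrt(6.55e-10*2754000/(pi*0.21^2)))
= 0.228212
M(t) = 1.1 * 0.228212 = 0.251%

0.251


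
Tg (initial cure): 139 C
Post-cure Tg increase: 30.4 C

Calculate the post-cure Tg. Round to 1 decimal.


Post-cure Tg = 139 + 30.4 = 169.4 C

169.4


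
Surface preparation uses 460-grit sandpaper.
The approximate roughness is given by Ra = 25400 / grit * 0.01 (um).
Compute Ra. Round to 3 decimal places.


Ra = 25400 / 460 * 0.01
= 254 / 460
= 0.552 um

0.552


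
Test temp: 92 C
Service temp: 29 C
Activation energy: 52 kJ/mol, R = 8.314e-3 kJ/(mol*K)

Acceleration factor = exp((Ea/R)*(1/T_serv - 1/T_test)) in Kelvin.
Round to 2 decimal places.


AF = exp((52/0.008314)*(1/302.15 - 1/365.15))
= 35.57

35.57


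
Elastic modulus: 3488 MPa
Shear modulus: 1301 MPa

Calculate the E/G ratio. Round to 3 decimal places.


E / G = 3488 / 1301 = 2.681

2.681


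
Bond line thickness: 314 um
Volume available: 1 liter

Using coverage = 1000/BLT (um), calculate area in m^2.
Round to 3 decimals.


1 L = 1e6 mm^3, thickness = 314 um = 0.314 mm
Area = 1e6 / 0.314 mm^2 = (1e6 / 0.314) / 1e6 m^2 = 1000 / 314 m^2
= 3.185 m^2

3.185


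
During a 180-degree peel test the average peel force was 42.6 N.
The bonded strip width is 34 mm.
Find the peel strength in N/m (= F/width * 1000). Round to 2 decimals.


Peel strength = F/width * 1000
= 42.6 / 34 * 1000
= 1252.94 N/m

1252.94


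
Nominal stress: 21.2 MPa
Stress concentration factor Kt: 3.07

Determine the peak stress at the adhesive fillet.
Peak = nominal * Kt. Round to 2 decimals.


Peak stress = 21.2 * 3.07
= 65.08 MPa

65.08


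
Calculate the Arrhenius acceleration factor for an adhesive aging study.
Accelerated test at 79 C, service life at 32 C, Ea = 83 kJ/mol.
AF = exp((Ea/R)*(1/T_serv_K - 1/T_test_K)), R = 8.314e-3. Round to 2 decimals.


T_test = 352.15 K, T_serv = 305.15 K
Ea/R = 83 / 0.008314 = 9983.16
AF = exp(9983.16 * (1/305.15 - 1/352.15))
= 78.76

78.76


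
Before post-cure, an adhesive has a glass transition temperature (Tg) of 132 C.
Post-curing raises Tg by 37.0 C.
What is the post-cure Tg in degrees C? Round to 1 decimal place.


Tg_post = Tg_base + delta_Tg
= 132 + 37.0
= 169.0 C

169.0


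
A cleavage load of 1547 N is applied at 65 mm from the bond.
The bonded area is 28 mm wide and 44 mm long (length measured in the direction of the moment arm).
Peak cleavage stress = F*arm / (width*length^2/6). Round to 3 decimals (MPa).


Moment = 1547 * 65 = 100555 N*mm
Section modulus = 28 * 1936 / 6 = 54208 / 6 mm^3
Stress = 100555 / (54208 / 6) = 603330 / 54208
= 11.130 MPa

11.130


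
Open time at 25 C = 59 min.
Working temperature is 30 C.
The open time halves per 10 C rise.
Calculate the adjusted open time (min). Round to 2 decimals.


factor = 2^((30 - 25) / 10) = 1.4142
ot = 59 / 1.4142 = 41.72 min

41.72


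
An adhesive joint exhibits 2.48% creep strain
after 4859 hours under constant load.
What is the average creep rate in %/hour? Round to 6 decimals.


Creep rate = strain / time
= 2.48 / 4859
= 0.000510 %/h

0.000510


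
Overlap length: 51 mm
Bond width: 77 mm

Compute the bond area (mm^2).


Bond area = 51 * 77 = 3927 mm^2

3927


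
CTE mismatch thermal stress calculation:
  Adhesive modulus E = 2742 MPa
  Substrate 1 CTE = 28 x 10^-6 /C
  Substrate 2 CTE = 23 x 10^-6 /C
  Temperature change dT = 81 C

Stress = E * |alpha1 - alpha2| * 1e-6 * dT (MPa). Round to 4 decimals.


delta_alpha = |28 - 23| = 5 x 10^-6/C
Stress = 2742 * 5e-6 * 81
= 1.1105 MPa

1.1105


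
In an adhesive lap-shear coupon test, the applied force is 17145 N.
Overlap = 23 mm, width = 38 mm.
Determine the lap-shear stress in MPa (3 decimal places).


stress = F / (overlap * width)
= 17145 / (23 * 38)
= 19.617 MPa

19.617


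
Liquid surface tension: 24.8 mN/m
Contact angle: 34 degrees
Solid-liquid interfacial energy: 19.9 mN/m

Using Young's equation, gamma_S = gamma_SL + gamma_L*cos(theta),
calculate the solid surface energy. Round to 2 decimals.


gamma_S = 19.9 + 24.8 * cos(34)
= 40.46 mN/m

40.46


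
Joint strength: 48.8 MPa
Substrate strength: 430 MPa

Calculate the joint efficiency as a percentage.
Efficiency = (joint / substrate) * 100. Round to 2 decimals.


Efficiency = (48.8 / 430) * 100 = 11.35%

11.35


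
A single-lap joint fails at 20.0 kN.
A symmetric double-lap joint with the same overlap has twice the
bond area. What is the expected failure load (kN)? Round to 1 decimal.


Double-lap load = 2 * 20.0 = 40.0 kN

40.0


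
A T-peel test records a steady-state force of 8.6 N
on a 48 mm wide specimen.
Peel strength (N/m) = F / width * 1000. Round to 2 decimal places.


Peel strength = 8.6 / 48 * 1000
= 179.17 N/m

179.17


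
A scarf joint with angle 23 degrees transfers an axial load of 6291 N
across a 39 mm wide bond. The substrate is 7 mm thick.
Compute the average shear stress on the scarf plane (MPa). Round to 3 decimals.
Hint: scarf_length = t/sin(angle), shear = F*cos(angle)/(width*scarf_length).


scarf_length = 7 / sin(23 deg) = 17.9151 mm
cos(23 deg) = 0.920505
shear stress = 6291 * 0.920505 / (39 * 17.9151)
= 8.288 MPa

8.288


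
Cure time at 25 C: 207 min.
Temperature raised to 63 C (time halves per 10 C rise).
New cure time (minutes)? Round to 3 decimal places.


Acceleration factor = 2^(38/10) = 13.9288
New time = 207 / 13.9288 = 14.861 min

14.861


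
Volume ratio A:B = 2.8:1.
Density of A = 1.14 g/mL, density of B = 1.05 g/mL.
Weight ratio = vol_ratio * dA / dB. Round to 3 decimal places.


Wt ratio = 2.8 * 1.14 / 1.05
= 3.040

3.040


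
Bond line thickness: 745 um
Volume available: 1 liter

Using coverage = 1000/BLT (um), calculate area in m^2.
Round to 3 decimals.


1 L = 1e6 mm^3, thickness = 745 um = 0.745 mm
Area = 1e6 / 0.745 mm^2 = (1e6 / 0.745) / 1e6 m^2 = 1000 / 745 m^2
= 1.342 m^2

1.342


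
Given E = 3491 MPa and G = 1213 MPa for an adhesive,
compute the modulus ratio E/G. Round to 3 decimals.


E/G ratio = 3491 / 1213 = 2.878

2.878


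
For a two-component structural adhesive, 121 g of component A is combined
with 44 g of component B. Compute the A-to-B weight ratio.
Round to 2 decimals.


Weight ratio A:B = 121 / 44
= 2.75

2.75


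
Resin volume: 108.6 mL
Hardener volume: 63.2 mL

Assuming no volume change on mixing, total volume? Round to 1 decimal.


V_total = 108.6 + 63.2 = 171.8 mL

171.8


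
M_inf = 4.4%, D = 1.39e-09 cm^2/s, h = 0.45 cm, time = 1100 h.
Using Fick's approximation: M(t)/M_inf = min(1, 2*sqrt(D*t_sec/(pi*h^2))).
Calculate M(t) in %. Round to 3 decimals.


t = 3960000 s
ratio = min(1, 2*sqrt(1.39e-09*3960000/(pi*0.2025)))
= 0.186036
M(t) = 4.4 * 0.186036 = 0.819%

0.819


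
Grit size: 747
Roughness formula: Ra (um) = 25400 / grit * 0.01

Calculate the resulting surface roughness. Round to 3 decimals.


Ra = 25400 / 747 * 0.01
= 0.340 um

0.340


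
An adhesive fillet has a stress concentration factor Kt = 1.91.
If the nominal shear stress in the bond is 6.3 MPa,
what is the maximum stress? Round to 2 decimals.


Max stress = 6.3 * 1.91 = 12.03 MPa

12.03


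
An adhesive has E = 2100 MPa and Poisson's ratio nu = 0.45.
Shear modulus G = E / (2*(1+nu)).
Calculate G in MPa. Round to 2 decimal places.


G = 2100 / (2*(1+0.45))
= 2100 / 2.90
= 724.14 MPa

724.14


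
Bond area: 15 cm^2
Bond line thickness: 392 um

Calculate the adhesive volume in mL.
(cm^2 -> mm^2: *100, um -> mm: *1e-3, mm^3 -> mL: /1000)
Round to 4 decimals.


V = 15*100 * 392*1e-3 / 1000
= 0.5880 mL

0.5880


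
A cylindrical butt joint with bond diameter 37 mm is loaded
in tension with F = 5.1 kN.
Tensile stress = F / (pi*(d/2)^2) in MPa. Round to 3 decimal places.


Area = pi * (37/2)^2 = 1075.2101 mm^2
Stress = 5.1*1000 / 1075.2101
= 4.743 MPa

4.743


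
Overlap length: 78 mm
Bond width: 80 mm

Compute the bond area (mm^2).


Bond area = 78 * 80 = 6240 mm^2

6240


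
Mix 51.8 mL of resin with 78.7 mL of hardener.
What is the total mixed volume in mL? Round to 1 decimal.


Total = 51.8 + 78.7 = 130.5 mL

130.5


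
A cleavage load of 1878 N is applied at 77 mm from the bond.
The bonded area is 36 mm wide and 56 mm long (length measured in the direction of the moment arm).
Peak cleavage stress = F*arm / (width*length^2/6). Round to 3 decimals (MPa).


Moment = 1878 * 77 = 144606 N*mm
Section modulus = 36 * 3136 / 6 = 112896 / 6 mm^3
Stress = 144606 / (112896 / 6) = 867636 / 112896
= 7.685 MPa

7.685


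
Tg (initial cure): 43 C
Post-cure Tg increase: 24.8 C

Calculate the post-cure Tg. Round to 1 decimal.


Post-cure Tg = 43 + 24.8 = 67.8 C

67.8


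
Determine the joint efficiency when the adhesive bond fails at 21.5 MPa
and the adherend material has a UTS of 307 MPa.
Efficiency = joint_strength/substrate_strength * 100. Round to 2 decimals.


Joint efficiency = 21.5 / 307 * 100
= 7.00%

7.00


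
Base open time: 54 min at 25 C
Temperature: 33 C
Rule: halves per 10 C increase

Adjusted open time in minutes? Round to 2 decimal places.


Acceleration = 2^((33-25)/10) = 1.7411
Open time = 54 / 1.7411 = 31.01 min

31.01


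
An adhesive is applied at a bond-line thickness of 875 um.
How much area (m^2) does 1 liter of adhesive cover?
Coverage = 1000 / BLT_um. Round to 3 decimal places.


Coverage = 1000 / 875 = 1.143 m^2

1.143


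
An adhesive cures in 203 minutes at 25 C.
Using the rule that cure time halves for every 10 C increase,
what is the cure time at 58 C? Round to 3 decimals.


Factor = 2^((58 - 25) / 10) = 9.8492
Cure time = 203 / 9.8492
= 20.611 minutes

20.611


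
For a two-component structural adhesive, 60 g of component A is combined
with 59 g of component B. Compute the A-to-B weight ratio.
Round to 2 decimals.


Weight ratio A:B = 60 / 59
= 1.02

1.02


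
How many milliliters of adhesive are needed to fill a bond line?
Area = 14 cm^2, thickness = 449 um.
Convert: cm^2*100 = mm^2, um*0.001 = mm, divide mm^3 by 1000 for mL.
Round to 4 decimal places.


= (14 * 100) * (449 * 0.001) / 1000
= 0.6286 mL

0.6286


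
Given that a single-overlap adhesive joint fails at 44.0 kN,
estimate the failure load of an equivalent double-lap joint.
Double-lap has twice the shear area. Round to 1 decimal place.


Double-lap factor = 2
Expected load = 44.0 * 2 = 88.0 kN

88.0


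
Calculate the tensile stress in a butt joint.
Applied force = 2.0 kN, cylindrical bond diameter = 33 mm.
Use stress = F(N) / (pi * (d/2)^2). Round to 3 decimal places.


A = pi * 16.5^2 = 855.2986 mm^2
sigma = 2000.0 / 855.2986 = 2.338 MPa

2.338


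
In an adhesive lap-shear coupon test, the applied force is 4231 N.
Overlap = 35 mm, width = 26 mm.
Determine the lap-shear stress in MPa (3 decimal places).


stress = F / (overlap * width)
= 4231 / (35 * 26)
= 4.649 MPa

4.649


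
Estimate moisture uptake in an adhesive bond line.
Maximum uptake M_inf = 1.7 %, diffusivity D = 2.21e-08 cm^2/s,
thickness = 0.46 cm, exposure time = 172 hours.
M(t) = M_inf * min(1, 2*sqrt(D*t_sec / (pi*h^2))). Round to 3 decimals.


Convert time: 172 h = 619200 s
ratio = min(1, 2*sqrt(2.21e-08*619200/(pi*0.46^2)))
= 0.286952
M(t) = 1.7 * 0.286952 = 0.488%

0.488


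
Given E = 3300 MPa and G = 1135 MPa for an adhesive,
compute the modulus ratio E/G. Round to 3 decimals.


E/G ratio = 3300 / 1135 = 2.907

2.907


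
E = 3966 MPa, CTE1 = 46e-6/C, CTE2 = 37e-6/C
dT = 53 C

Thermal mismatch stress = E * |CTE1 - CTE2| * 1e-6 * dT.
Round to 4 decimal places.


= 3966 * 9e-6 * 53
= 1.8918 MPa

1.8918


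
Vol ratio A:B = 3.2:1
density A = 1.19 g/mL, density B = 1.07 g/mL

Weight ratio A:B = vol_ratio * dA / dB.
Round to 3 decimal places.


Weight ratio = 3.2 * 1.19 / 1.07
= 3.559

3.559


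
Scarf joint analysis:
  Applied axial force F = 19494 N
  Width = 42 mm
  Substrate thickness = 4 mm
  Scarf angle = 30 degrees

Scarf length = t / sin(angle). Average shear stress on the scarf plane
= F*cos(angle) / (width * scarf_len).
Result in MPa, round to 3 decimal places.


Scarf length = 4 / sin(30 deg) = 8.0000 mm
cos(30 deg) = 0.866025
Shear = 19494 * 0.866025 / (42 * 8.0000)
= 50.245 MPa

50.245


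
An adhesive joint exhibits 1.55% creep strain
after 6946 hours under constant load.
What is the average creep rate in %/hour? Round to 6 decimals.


Creep rate = strain / time
= 1.55 / 6946
= 0.000223 %/h

0.000223


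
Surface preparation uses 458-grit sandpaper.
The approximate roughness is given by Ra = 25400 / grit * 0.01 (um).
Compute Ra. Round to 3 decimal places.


Ra = 25400 / 458 * 0.01
= 254 / 458
= 0.555 um

0.555


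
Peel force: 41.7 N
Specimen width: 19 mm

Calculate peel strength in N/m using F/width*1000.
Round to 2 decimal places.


Peel strength = 41.7 / 19 * 1000 = 2194.74 N/m

2194.74


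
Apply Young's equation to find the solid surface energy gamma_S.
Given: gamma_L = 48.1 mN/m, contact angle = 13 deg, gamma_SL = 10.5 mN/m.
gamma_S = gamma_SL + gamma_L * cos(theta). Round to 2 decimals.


theta_rad = 13 * pi/180 = 0.226893
gamma_S = 10.5 + 48.1 * cos(0.226893)
= 57.37 mN/m

57.37


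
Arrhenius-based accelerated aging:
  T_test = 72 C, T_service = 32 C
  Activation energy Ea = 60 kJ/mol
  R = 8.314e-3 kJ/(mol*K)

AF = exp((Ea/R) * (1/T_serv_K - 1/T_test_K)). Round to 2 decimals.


T_test_K = 345.15, T_serv_K = 305.15
AF = exp((60/8.314e-3) * (1/305.15 - 1/345.15))
= 15.50

15.50


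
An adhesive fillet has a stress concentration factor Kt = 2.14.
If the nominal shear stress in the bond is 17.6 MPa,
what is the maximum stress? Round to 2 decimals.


Max stress = 17.6 * 2.14 = 37.66 MPa

37.66


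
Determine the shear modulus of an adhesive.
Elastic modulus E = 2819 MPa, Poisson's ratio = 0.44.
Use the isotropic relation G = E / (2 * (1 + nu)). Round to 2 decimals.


G = 2819 / (2*(1+0.44)) = 2819 / 2.88
= 978.82 MPa

978.82


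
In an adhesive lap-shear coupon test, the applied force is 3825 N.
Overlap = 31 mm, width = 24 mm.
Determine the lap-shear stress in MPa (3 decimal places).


stress = F / (overlap * width)
= 3825 / (31 * 24)
= 5.141 MPa

5.141


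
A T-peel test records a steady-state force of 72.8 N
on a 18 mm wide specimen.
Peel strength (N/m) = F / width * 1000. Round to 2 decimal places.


Peel strength = 72.8 / 18 * 1000
= 4044.44 N/m

4044.44


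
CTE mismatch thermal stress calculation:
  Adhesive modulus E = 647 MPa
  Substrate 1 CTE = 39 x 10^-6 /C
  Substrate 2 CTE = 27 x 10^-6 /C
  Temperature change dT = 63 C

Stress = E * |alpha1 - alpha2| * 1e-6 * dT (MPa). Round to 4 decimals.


delta_alpha = |39 - 27| = 12 x 10^-6/C
Stress = 647 * 12e-6 * 63
= 0.4891 MPa

0.4891


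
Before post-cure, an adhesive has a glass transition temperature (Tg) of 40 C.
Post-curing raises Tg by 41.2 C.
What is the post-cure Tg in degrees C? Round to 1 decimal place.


Tg_post = Tg_base + delta_Tg
= 40 + 41.2
= 81.2 C

81.2


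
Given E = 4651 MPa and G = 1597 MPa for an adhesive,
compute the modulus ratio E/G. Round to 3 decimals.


E/G ratio = 4651 / 1597 = 2.912

2.912


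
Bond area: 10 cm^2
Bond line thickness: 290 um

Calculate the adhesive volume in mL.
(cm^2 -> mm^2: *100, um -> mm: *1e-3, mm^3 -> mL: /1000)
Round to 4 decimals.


V = 10*100 * 290*1e-3 / 1000
= 0.2900 mL

0.2900


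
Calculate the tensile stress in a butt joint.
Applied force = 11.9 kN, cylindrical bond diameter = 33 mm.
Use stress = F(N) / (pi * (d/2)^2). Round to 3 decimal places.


A = pi * 16.5^2 = 855.2986 mm^2
sigma = 11900.0 / 855.2986 = 13.913 MPa

13.913


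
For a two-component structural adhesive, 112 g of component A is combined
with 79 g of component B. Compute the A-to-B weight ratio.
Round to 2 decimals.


Weight ratio A:B = 112 / 79
= 1.42

1.42


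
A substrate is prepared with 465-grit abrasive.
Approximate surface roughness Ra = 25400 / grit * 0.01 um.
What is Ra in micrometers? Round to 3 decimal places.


Ra = 25400 / 465 * 0.01 = 0.546 um

0.546


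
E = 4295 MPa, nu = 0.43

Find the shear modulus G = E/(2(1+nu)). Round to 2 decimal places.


G = 4295 / (2 * 1.43)
= 1501.75 MPa

1501.75


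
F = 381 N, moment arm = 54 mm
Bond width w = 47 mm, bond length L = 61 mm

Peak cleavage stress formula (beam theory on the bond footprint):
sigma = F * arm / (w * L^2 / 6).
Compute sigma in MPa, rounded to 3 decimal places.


sigma = (381 * 54) / (47 * 3721 / 6)
= 20574 * 6 / 174887
= 123444 / 174887
= 0.706 MPa

0.706


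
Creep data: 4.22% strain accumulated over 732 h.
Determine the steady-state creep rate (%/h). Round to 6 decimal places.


Rate = 4.22 / 732 = 0.005765 %/h

0.005765


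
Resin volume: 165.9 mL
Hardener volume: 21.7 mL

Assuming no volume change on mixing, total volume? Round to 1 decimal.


V_total = 165.9 + 21.7 = 187.6 mL

187.6


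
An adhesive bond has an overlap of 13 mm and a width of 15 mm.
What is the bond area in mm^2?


Bond area = overlap * width
= 13 * 15
= 195 mm^2

195


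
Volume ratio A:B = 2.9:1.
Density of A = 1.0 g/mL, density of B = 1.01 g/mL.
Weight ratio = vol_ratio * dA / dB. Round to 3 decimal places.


Wt ratio = 2.9 * 1.0 / 1.01
= 2.871

2.871


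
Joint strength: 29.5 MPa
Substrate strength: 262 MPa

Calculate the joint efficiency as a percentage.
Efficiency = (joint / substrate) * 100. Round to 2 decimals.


Efficiency = (29.5 / 262) * 100 = 11.26%

11.26


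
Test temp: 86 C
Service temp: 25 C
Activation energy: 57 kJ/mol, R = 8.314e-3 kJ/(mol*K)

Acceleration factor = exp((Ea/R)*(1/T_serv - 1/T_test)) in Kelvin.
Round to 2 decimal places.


AF = exp((57/0.008314)*(1/298.15 - 1/359.15))
= 49.68

49.68


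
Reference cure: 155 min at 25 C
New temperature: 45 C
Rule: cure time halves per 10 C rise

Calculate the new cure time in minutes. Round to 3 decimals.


factor = 2^((45-25)/10) = 4.0000
t_new = 155 / 4.0000 = 38.750 min

38.750


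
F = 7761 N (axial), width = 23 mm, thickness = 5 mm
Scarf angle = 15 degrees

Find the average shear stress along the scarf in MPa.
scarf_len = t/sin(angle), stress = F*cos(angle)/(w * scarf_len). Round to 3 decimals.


scarf_len = 5/sin(15 deg) = 19.3185
cos(15 deg) = 0.965926
stress = 7761*0.965926/(23*19.3185) = 16.872 MPa

16.872


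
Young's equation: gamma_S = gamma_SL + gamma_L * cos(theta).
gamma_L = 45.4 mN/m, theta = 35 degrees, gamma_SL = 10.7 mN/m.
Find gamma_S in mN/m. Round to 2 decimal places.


cos(35 deg) = 0.819152
gamma_S = 10.7 + 45.4 * 0.819152
= 47.89 mN/m

47.89


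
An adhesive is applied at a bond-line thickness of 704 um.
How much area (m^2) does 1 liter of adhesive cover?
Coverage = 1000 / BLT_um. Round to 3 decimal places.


Coverage = 1000 / 704 = 1.420 m^2

1.420


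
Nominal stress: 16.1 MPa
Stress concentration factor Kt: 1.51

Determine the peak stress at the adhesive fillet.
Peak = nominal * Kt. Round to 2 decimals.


Peak stress = 16.1 * 1.51
= 24.31 MPa

24.31


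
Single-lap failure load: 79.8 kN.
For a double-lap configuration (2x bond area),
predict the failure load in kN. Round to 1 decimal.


Failure load = 79.8 * 2 = 159.6 kN

159.6


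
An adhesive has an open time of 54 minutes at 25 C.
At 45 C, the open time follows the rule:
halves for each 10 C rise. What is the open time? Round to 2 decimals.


Factor = 2^((45-25)/10) = 4.0000
Open time = 54 / 4.0000 = 13.50 min

13.50


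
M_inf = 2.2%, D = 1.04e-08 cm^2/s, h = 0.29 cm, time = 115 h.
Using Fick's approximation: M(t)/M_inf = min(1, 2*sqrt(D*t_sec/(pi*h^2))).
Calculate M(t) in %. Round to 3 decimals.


t = 414000 s
ratio = min(1, 2*sqrt(1.04e-08*414000/(pi*0.0841)))
= 0.255314
M(t) = 2.2 * 0.255314 = 0.562%

0.562


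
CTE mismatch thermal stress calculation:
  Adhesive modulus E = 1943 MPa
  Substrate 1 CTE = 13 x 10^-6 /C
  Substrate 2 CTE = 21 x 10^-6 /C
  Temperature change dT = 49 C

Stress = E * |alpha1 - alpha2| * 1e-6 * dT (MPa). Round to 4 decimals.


delta_alpha = |13 - 21| = 8 x 10^-6/C
Stress = 1943 * 8e-6 * 49
= 0.7617 MPa

0.7617


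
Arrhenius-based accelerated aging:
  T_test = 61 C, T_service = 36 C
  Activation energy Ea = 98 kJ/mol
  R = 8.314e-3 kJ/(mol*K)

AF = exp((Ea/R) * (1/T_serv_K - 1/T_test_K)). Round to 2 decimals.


T_test_K = 334.15, T_serv_K = 309.15
AF = exp((98/8.314e-3) * (1/309.15 - 1/334.15))
= 17.33

17.33


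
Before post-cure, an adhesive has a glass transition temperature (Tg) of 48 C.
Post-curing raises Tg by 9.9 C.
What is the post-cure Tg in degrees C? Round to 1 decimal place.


Tg_post = Tg_base + delta_Tg
= 48 + 9.9
= 57.9 C

57.9


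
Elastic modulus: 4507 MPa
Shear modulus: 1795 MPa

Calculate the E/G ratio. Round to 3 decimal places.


E / G = 4507 / 1795 = 2.511

2.511


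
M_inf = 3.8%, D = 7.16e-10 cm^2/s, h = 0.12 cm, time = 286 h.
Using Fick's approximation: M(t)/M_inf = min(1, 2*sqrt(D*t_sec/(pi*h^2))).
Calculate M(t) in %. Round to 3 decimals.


t = 1029600 s
ratio = min(1, 2*sqrt(7.16e-10*1029600/(pi*0.0144)))
= 0.255308
M(t) = 3.8 * 0.255308 = 0.970%

0.970


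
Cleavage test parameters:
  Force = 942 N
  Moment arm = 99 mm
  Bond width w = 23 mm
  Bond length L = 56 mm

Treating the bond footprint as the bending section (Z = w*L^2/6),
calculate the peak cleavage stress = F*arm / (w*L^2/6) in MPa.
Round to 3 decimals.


M = 942 * 99 = 93258 N*mm
Z = 23 * 56^2 / 6 = 72128 / 6 mm^3
sigma = M / Z = 6 * 93258 / 72128 = 559548 / 72128
= 7.758 MPa

7.758


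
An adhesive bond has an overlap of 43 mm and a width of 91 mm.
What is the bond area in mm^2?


Bond area = overlap * width
= 43 * 91
= 3913 mm^2

3913


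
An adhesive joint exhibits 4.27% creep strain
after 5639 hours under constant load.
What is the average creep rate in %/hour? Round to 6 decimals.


Creep rate = strain / time
= 4.27 / 5639
= 0.000757 %/h

0.000757


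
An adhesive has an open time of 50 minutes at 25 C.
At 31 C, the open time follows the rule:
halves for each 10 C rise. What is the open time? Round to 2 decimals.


Factor = 2^((31-25)/10) = 1.5157
Open time = 50 / 1.5157 = 32.99 min

32.99


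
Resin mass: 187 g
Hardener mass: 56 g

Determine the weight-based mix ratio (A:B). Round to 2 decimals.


Ratio = 187 / 56 = 3.34

3.34


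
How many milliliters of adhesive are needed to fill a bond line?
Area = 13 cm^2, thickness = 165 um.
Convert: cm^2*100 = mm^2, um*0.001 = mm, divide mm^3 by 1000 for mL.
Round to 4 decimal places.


= (13 * 100) * (165 * 0.001) / 1000
= 0.2145 mL

0.2145


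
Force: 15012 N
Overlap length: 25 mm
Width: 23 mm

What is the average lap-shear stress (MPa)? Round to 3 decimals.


Average shear stress = F / (overlap * width)
= 15012 / (25 * 23)
= 26.108 MPa

26.108


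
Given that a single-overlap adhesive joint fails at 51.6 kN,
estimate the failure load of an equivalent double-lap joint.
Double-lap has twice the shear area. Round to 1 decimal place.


Double-lap factor = 2
Expected load = 51.6 * 2 = 103.2 kN

103.2


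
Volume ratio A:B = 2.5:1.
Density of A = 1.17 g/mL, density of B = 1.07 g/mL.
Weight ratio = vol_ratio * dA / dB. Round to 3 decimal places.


Wt ratio = 2.5 * 1.17 / 1.07
= 2.734

2.734


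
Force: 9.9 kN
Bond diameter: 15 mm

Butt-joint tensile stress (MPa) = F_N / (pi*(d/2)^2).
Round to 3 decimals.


F_N = 9.9 * 1000 = 9900.0 N
A = pi*(7.5)^2 = 176.7146 mm^2
stress = 9900.0 / 176.7146 = 56.023 MPa

56.023


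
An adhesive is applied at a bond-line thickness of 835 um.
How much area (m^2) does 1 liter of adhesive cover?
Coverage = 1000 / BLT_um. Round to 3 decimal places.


Coverage = 1000 / 835 = 1.198 m^2

1.198


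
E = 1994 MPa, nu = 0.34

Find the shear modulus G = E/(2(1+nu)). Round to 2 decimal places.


G = 1994 / (2 * 1.34)
= 744.03 MPa

744.03


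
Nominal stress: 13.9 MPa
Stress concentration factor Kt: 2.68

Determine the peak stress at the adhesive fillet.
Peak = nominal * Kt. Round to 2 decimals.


Peak stress = 13.9 * 2.68
= 37.25 MPa

37.25


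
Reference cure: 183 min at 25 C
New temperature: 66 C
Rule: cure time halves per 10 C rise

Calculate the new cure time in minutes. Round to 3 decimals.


factor = 2^((66-25)/10) = 17.1484
t_new = 183 / 17.1484 = 10.672 min

10.672


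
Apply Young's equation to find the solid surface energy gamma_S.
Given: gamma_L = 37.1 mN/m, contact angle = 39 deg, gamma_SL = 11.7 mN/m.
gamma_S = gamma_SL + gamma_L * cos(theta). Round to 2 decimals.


theta_rad = 39 * pi/180 = 0.680678
gamma_S = 11.7 + 37.1 * cos(0.680678)
= 40.53 mN/m

40.53


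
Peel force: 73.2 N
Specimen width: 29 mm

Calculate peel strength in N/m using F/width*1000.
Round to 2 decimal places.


Peel strength = 73.2 / 29 * 1000 = 2524.14 N/m

2524.14


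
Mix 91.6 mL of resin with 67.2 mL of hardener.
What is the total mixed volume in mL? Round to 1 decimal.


Total = 91.6 + 67.2 = 158.8 mL

158.8


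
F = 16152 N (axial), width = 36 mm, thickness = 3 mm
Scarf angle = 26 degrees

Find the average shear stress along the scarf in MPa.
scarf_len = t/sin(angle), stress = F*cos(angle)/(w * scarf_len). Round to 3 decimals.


scarf_len = 3/sin(26 deg) = 6.8435
cos(26 deg) = 0.898794
stress = 16152*0.898794/(36*6.8435) = 58.926 MPa

58.926


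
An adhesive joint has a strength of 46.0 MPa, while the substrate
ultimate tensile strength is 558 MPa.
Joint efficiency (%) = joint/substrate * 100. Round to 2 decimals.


Efficiency = 46.0 / 558 * 100
= 8.24%

8.24


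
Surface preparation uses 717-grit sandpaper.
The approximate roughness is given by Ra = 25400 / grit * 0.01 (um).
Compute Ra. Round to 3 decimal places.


Ra = 25400 / 717 * 0.01
= 254 / 717
= 0.354 um

0.354


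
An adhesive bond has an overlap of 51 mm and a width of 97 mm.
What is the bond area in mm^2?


Bond area = overlap * width
= 51 * 97
= 4947 mm^2

4947


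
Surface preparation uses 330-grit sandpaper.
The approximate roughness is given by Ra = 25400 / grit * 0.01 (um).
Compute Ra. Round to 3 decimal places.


Ra = 25400 / 330 * 0.01
= 254 / 330
= 0.770 um

0.770


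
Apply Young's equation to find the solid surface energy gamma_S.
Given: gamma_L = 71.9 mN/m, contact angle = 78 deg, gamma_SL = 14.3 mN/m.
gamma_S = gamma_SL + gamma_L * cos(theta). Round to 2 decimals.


theta_rad = 78 * pi/180 = 1.361357
gamma_S = 14.3 + 71.9 * cos(1.361357)
= 29.25 mN/m

29.25


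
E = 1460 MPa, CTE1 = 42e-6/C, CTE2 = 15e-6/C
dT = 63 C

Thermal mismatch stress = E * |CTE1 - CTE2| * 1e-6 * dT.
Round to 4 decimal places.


= 1460 * 27e-6 * 63
= 2.4835 MPa

2.4835


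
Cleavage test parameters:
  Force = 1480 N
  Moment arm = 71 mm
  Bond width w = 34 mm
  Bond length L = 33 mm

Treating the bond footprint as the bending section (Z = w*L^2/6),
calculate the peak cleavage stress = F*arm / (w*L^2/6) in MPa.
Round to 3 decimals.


M = 1480 * 71 = 105080 N*mm
Z = 34 * 33^2 / 6 = 37026 / 6 mm^3
sigma = M / Z = 6 * 105080 / 37026 = 630480 / 37026
= 17.028 MPa

17.028


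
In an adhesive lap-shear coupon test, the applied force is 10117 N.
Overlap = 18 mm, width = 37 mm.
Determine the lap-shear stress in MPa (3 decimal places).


stress = F / (overlap * width)
= 10117 / (18 * 37)
= 15.191 MPa

15.191


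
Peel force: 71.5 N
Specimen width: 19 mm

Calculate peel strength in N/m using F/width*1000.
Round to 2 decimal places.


Peel strength = 71.5 / 19 * 1000 = 3763.16 N/m

3763.16


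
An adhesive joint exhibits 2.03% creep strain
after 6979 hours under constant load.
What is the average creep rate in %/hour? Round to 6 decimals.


Creep rate = strain / time
= 2.03 / 6979
= 0.000291 %/h

0.000291


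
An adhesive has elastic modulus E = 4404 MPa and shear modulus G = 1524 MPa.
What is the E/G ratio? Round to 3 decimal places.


E/G = 4404 / 1524 = 2.890

2.890


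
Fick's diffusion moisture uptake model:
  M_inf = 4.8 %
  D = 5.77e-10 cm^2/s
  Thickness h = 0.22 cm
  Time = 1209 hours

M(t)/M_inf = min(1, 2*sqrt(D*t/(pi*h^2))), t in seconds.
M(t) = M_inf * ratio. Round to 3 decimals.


t_sec = 1209 * 3600 = 4352400
ratio = 2*sqrt(5.77e-10*4352400/(pi*0.22^2))
= min(1, 0.257031)
= 0.257031
M(t) = 4.8 * 0.257031 = 1.234 %

1.234


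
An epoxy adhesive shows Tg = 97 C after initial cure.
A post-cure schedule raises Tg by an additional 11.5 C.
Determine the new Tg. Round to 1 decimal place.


New Tg = 97 + 11.5
= 108.5 C

108.5


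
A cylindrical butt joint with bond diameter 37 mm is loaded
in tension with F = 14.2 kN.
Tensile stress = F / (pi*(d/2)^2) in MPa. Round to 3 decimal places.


Area = pi * (37/2)^2 = 1075.2101 mm^2
Stress = 14.2*1000 / 1075.2101
= 13.207 MPa

13.207


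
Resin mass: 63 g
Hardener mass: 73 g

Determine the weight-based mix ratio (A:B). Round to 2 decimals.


Ratio = 63 / 73 = 0.86

0.86


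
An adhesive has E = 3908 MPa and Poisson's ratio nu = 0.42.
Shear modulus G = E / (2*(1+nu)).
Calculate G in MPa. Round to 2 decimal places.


G = 3908 / (2*(1+0.42))
= 3908 / 2.84
= 1376.06 MPa

1376.06


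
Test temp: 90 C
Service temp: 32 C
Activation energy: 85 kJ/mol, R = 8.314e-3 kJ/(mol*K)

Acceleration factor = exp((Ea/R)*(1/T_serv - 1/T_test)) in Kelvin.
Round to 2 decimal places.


AF = exp((85/0.008314)*(1/305.15 - 1/363.15))
= 210.83

210.83


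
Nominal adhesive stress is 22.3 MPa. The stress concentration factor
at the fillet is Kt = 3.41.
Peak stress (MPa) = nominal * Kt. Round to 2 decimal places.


Peak = 22.3 * 3.41 = 76.04 MPa

76.04


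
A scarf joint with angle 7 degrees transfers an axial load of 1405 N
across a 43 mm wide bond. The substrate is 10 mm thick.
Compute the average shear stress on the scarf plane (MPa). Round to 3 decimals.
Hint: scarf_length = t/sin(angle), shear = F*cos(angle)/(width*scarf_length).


scarf_length = 10 / sin(7 deg) = 82.0551 mm
cos(7 deg) = 0.992546
shear stress = 1405 * 0.992546 / (43 * 82.0551)
= 0.395 MPa

0.395
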